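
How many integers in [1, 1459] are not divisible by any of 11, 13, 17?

|div by 11|=132, |div by 13|=112, |div by 17|=85.
|div by 11&13|=10, |div by 11&17|=7, |div by 13&17|=6, |div by all|=0.
By inclusion-exclusion, divisible by at least one: 132+112+85-10-7-6+0 = 306.
Not divisible by any: 1459 - 306.

Final answer: 1153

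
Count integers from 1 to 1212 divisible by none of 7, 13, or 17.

|div by 7|=173, |div by 13|=93, |div by 17|=71.
|div by 7&13|=13, |div by 7&17|=10, |div by 13&17|=5, |div by all|=0.
By inclusion-exclusion, divisible by at least one: 173+93+71-13-10-5+0 = 309.
Not divisible by any: 1212 - 309.

Final answer: 903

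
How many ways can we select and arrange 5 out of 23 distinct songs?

P(23,5) = 23!/(23-5)! = 23!/18!.

Final answer: P(23,5) = 4037880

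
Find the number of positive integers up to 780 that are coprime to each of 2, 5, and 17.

|div by 2|=390, |div by 5|=156, |div by 17|=45.
|div by 2&5|=78, |div by 2&17|=22, |div by 5&17|=9, |div by all|=4.
By inclusion-exclusion, divisible by at least one: 390+156+45-78-22-9+4 = 486.
Not divisible by any: 780 - 486.

Final answer: 294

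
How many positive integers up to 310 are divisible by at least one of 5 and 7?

Multiples of 5: 62. Multiples of 7: 44. Of both (lcm=35): 8.
By inclusion-exclusion: 62 + 44 - 8.

Final answer: 98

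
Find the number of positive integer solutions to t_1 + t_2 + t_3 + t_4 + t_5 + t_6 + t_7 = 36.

Substitute t'_i = t_i - 1 (so t'_i >= 0). Then sum t'_i = 36 - 7 = 29.
Stars and bars: C(29+7-1, 7-1) = C(35,6).

Final answer: C(35,6) = 1623160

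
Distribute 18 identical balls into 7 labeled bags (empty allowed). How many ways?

Stars and bars: C(n+k-1, k-1) = C(24,6).

Final answer: C(24,6) = 134596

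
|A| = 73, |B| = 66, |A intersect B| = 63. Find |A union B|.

|A union B| = |A| + |B| - |A intersect B| = 73 + 66 - 63.

Final answer: 76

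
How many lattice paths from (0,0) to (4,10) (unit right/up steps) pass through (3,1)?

Paths (0,0)->(3,1): C(4,1) = 4.
Paths (3,1)->(4,10): C(10,9) = 10.
By multiplication principle: 4 x 10.

Final answer: 40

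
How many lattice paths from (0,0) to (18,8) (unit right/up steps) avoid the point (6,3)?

Total paths to (18,8): C(26,8) = 1562275.
Paths through (6,3): C(9,3) x C(17,5) = 519792.
Avoiding (6,3): 1562275 - 519792.

Final answer: 1042483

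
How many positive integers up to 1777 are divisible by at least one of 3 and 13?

Multiples of 3: 592. Multiples of 13: 136. Of both (lcm=39): 45.
By inclusion-exclusion: 592 + 136 - 45.

Final answer: 683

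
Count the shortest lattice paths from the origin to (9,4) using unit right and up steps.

Each path has 9 right steps and 4 up steps in some order (13 steps total).
Choose which 4 of the 13 steps are up: C(13,4).

Final answer: C(13,4) = 715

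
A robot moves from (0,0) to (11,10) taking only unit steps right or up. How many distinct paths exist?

Each path has 11 right steps and 10 up steps in some order (21 steps total).
Choose which 10 of the 21 steps are up: C(21,10).

Final answer: C(21,10) = 352716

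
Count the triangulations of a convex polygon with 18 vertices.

This is a standard Catalan-number count: the answer is C_n. Here n = 18 - 2 = 16.
C_n = (2n)!/(n!(n+1)!), so C_{16} = 32!/(16! x 17!) = C(32,16)/17 = 601080390/17.

Final answer: C_{16} = 35357670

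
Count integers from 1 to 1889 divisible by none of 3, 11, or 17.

|div by 3|=629, |div by 11|=171, |div by 17|=111.
|div by 3&11|=57, |div by 3&17|=37, |div by 11&17|=10, |div by all|=3.
By inclusion-exclusion, divisible by at least one: 629+171+111-57-37-10+3 = 810.
Not divisible by any: 1889 - 810.

Final answer: 1079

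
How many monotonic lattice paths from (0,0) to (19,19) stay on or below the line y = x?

Total monotonic paths to (19,19): C(38,19) = 35345263800.
A path is bad iff it touches y = x + 1; reflecting its initial segment maps bad paths bijectively onto all paths to (18,20), of which there are C(38,20) = 33578000610.
Valid Dyck paths: 35345263800 - 33578000610.
(Check: C(38,19) - C(38,20) = C(38,19)/20, the Catalan number C_{19}.)

Final answer: C_{19} = 1767263190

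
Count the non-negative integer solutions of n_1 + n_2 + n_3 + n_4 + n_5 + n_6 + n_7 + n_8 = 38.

Stars and bars with 38 stars and 7 bars:
C(38+8-1, 8-1) = C(45,7).

Final answer: C(45,7) = 45379620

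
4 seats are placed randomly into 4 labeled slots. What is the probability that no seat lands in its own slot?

D(n) = (n-1)(D(n-1) + D(n-2)), D(0)=1, D(1)=0.
Building up: D(2)=1, D(3)=2, D(4)=9.
Total arrangements: 4! = 24.
Probability = D(4)/4! = 3/8.

Final answer: D(4)/4! = 9/24 = 0.375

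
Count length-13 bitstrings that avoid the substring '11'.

A valid string ends in 0 (append to any length-(n-1) valid string) or in 01 (append to any length-(n-2) valid string), so a(n) = a(n-1) + a(n-2) with a(1)=2, a(2)=3.
Computing successive values: a(1)=2, a(2)=3, a(3)=5, a(4)=8, a(5)=13, a(6)=21, a(7)=34, a(8)=55, a(9)=89, a(10)=144, a(11)=233, a(12)=377, a(13)=610.

Final answer: 610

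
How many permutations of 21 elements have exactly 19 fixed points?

Choose which 19 elements are fixed: C(21,19) = 210.
Derange the remaining 2 using D(j) = (j-1)(D(j-1) + D(j-2)), D(0)=1, D(1)=0: D(2)=1.
Total: 210 x 1.

Final answer: C(21,19) D(2) = 210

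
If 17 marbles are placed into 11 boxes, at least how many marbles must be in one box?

By the pigeonhole principle: ceiling(17/11).

Final answer: 2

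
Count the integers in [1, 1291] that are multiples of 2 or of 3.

Multiples of 2: 645. Multiples of 3: 430. Of both (lcm=6): 215.
By inclusion-exclusion: 645 + 430 - 215.

Final answer: 860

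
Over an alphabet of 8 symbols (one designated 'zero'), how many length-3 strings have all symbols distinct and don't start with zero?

The leading digit has 7 choices (anything but zero); the next has 7 (anything but the first), then 6, and so on, one fewer each time.
Total: 7 x 7 x 6.

Final answer: 294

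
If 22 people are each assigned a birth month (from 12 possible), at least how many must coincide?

There are 12 possible values for birth month. With 22 people and 12 categories, by pigeonhole: ceiling(22/12).

Final answer: 2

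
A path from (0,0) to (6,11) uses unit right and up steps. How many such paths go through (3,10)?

Paths (0,0)->(3,10): C(13,10) = 286.
Paths (3,10)->(6,11): C(4,1) = 4.
By multiplication principle: 286 x 4.

Final answer: 1144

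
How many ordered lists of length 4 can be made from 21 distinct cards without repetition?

P(21,4) = 21!/(21-4)! = 21!/17!.

Final answer: P(21,4) = 143640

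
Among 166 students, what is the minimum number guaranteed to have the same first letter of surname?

There are 26 possible values for first letter of surname. With 166 students and 26 categories, by pigeonhole: ceiling(166/26).

Final answer: 7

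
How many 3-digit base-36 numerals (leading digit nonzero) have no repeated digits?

First digit: 35 (nonzero). Second: 35 (not first). Third: 34, etc.
Total: 35 x 35 x 34.

Final answer: 41650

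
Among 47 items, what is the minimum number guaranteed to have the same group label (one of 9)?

There are 9 possible values for group label (one of 9). With 47 items and 9 categories, by pigeonhole: ceiling(47/9).

Final answer: 6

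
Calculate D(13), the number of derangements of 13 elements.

D(n) = (n-1)(D(n-1) + D(n-2)), D(0)=1, D(1)=0.
D(2) = 1 x (0 + 1) = 1
D(3) = 2 x (1 + 0) = 2
D(4) = 3 x (2 + 1) = 9
D(5) = 4 x (9 + 2) = 44
D(6) = 5 x (44 + 9) = 265
D(7) = 6 x (265 + 44) = 1854
D(8) = 7 x (1854 + 265) = 14833
D(9) = 8 x (14833 + 1854) = 133496
D(10) = 9 x (133496 + 14833) = 1334961
D(11) = 10 x (1334961 + 133496) = 14684570
D(12) = 11 x (14684570 + 1334961) = 176214841
D(13) = 12 x (D(12) + D(11)) = 12 x (176214841 + 14684570)

Final answer: D(13) = 2290792932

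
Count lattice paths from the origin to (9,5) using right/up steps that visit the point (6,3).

Paths (0,0)->(6,3): C(9,3) = 84.
Paths (6,3)->(9,5): C(5,2) = 10.
By multiplication principle: 84 x 10.

Final answer: 840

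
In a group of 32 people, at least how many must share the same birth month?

There are 12 possible values for birth month. With 32 people and 12 categories, by pigeonhole: ceiling(32/12).

Final answer: 3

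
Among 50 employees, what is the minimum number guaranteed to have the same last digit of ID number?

There are 10 possible values for last digit of ID number. With 50 employees and 10 categories, by pigeonhole: ceiling(50/10).

Final answer: 5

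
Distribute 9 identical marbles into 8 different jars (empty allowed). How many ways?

Stars and bars: C(n+k-1, k-1) = C(16,7).

Final answer: C(16,7) = 11440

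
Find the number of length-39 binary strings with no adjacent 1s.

A valid string ends in 0 (append to any length-(n-1) valid string) or in 01 (append to any length-(n-2) valid string), so a(n) = a(n-1) + a(n-2) with a(1)=2, a(2)=3.
Building up term by term: a(1)=2, a(2)=3, a(3)=5, a(4)=8, a(5)=13, a(6)=21, a(7)=34, a(8)=55, a(9)=89, a(10)=144, a(11)=233, a(12)=377, a(13)=610, a(14)=987, a(15)=1597, a(16)=2584, a(17)=4181, a(18)=6765, a(19)=10946, a(20)=17711, a(21)=28657, a(22)=46368, a(23)=75025, a(24)=121393, a(25)=196418, a(26)=317811, a(27)=514229, a(28)=832040, a(29)=1346269, a(30)=2178309, a(31)=3524578, a(32)=5702887, a(33)=9227465, a(34)=14930352, a(35)=24157817, a(36)=39088169, a(37)=63245986, a(38)=102334155, a(39)=165580141.

Final answer: 165580141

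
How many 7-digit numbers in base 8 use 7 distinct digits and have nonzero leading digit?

The leading digit has 7 choices (anything but zero); the next has 7 (anything but the first), then 6, and so on, one fewer each time.
Total: 7 x 7 x 6 x 5 x 4 x 3 x 2.

Final answer: 35280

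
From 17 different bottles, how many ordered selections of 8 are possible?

P(17,8) = 17!/(17-8)! = 17!/9!.

Final answer: P(17,8) = 980179200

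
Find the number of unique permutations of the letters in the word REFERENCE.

Letters (C:1, E:4, F:1, N:1, R:2). Total letters: 9.
Permutations = 9!/(4! x 2!).

Final answer: 7560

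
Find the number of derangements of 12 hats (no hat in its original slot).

Derangements satisfy D(n) = (n-1)(D(n-1) + D(n-2)), starting from D(0)=1, D(1)=0.
D(2) = 1 x (0 + 1) = 1
D(3) = 2 x (1 + 0) = 2
D(4) = 3 x (2 + 1) = 9
D(5) = 4 x (9 + 2) = 44
D(6) = 5 x (44 + 9) = 265
D(7) = 6 x (265 + 44) = 1854
D(8) = 7 x (1854 + 265) = 14833
D(9) = 8 x (14833 + 1854) = 133496
D(10) = 9 x (133496 + 14833) = 1334961
D(11) = 10 x (1334961 + 133496) = 14684570
D(12) = 11 x (D(11) + D(10)) = 11 x (14684570 + 1334961)

Final answer: D(12) = 176214841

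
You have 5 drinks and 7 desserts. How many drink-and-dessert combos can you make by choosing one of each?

By the multiplication principle: 5 x 7.

Final answer: 35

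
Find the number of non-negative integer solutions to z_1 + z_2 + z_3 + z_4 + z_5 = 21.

Stars and bars with 21 stars and 4 bars:
C(21+5-1, 5-1) = C(25,4).

Final answer: C(25,4) = 12650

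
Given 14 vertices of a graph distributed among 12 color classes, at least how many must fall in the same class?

By pigeonhole with 14 objects and 12 categories: ceiling(14/12).

Final answer: 2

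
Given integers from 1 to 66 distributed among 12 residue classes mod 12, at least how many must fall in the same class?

By pigeonhole with 66 objects and 12 categories: ceiling(66/12).

Final answer: 6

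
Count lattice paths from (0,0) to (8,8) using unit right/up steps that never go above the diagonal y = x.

Total monotonic paths to (8,8): C(16,8) = 12870.
Reflecting each bad path at its first crossing gives a bijection with paths to (7,9): C(16,9) = 11440.
Valid Dyck paths: 12870 - 11440.
(This is the Catalan number C_{8}.)

Final answer: C_{8} = 1430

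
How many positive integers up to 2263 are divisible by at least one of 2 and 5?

Multiples of 2: 1131. Multiples of 5: 452. Of both (lcm=10): 226.
By inclusion-exclusion: 1131 + 452 - 226.

Final answer: 1357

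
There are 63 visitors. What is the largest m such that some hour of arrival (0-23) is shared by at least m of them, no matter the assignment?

There are 24 possible values for hour of arrival (0-23). With 63 visitors and 24 categories, by pigeonhole: ceiling(63/24).

Final answer: 3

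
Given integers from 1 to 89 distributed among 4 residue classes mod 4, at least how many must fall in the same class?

By pigeonhole with 89 objects and 4 categories: ceiling(89/4).

Final answer: 23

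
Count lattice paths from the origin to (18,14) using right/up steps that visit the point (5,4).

Paths (0,0)->(5,4): C(9,4) = 126.
Paths (5,4)->(18,14): C(23,10) = 1144066.
By multiplication principle: 126 x 1144066.

Final answer: 144152316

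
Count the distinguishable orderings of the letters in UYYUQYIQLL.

Letters (I:1, L:2, Q:2, U:2, Y:3). Total letters: 10.
Permutations = 10!/(3! x 2! x 2! x 2!).

Final answer: 75600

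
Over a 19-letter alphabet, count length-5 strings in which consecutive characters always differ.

First character: 19 choices. Each subsequent: 18 choices (must differ from the previous one).
Total: 19 x 18^4.

Final answer: 19 x 18^{4} = 1994544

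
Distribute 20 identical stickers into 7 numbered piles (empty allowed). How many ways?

Stars and bars: C(n+k-1, k-1) = C(26,6).

Final answer: C(26,6) = 230230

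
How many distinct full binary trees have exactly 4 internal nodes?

The structures are counted by the Catalan number C_n. Here n = 4.
C_n = C(2n,n)/(n+1), so C_{4} = C(8,4)/5 = 70/5.

Final answer: C_{4} = 14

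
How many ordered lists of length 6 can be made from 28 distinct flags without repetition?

P(28,6) = 28!/(28-6)! = 28!/22!.

Final answer: P(28,6) = 271252800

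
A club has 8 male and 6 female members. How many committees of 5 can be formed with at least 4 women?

Sum over valid woman counts:
C(6,4)C(8,1) = 120
C(6,5)C(8,0) = 6
Total: 120 + 6.

Final answer: 126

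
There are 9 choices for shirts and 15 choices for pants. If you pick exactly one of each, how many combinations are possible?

By the multiplication principle: 9 x 15.

Final answer: 135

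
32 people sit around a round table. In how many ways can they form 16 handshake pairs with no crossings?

This is counted by the nth Catalan number C_n. Here n = 32/2 = 16.
Using C_0 = 1 and C_(k+1) = C_k x 2(2k+1)/(k+2), build up term by term: C_1=1, C_2=2, C_3=5, C_4=14, C_5=42, C_6=132, C_7=429, C_8=1430, C_9=4862, C_10=16796, C_11=58786, C_12=208012, C_13=742900, C_14=2674440, C_15=9694845, C_16=35357670.

Final answer: C_{16} = 35357670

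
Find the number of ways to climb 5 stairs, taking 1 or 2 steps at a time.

Let f(n) be the number of climbs. Removing the last move (1 or 2 steps) gives f(n) = f(n-1) + f(n-2); base cases f(1)=1, f(2)=2.
Building up term by term: f(1)=1, f(2)=2, f(3)=3, f(4)=5, f(5)=8.

Final answer: 8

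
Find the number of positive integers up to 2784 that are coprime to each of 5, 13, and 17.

|div by 5|=556, |div by 13|=214, |div by 17|=163.
|div by 5&13|=42, |div by 5&17|=32, |div by 13&17|=12, |div by all|=2.
By inclusion-exclusion, divisible by at least one: 556+214+163-42-32-12+2 = 849.
Not divisible by any: 2784 - 849.

Final answer: 1935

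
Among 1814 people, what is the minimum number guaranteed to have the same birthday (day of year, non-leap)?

There are 365 possible values for birthday (day of year, non-leap). With 1814 people and 365 categories, by pigeonhole: ceiling(1814/365).

Final answer: 5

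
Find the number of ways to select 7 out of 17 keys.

C(17,7) = 17!/(7! x (17-7)!).

Final answer: C(17,7) = 19448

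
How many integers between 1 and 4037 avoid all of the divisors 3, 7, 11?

|div by 3|=1345, |div by 7|=576, |div by 11|=367.
|div by 3&7|=192, |div by 3&11|=122, |div by 7&11|=52, |div by all|=17.
By inclusion-exclusion, divisible by at least one: 1345+576+367-192-122-52+17 = 1939.
Not divisible by any: 4037 - 1939.

Final answer: 2098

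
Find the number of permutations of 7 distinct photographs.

The number of ways to arrange 7 distinct objects is 7!.

Final answer: 7! = 5040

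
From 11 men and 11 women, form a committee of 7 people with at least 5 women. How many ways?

Sum over valid woman counts:
C(11,5)C(11,2) = 25410
C(11,6)C(11,1) = 5082
C(11,7)C(11,0) = 330
Total: 25410 + 5082 + 330.

Final answer: 30822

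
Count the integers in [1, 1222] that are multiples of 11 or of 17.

Multiples of 11: 111. Multiples of 17: 71. Of both (lcm=187): 6.
By inclusion-exclusion: 111 + 71 - 6.

Final answer: 176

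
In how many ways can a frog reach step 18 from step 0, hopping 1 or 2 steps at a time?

Condition on the final move: it is a 1-step (f(n-1) ways to get there) or a 2-step (f(n-2) ways), so f(n) = f(n-1) + f(n-2), with f(1)=1, f(2)=2.
Iterating the recurrence: f(1)=1, f(2)=2, f(3)=3, f(4)=5, f(5)=8, f(6)=13, f(7)=21, f(8)=34, f(9)=55, f(10)=89, f(11)=144, f(12)=233, f(13)=377, f(14)=610, f(15)=987, f(16)=1597, f(17)=2584, f(18)=4181.

Final answer: 4181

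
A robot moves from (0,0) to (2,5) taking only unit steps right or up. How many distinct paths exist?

Each path has 2 right steps and 5 up steps in some order (7 steps total).
Choose which 5 of the 7 steps are up: C(7,5).

Final answer: C(7,5) = 21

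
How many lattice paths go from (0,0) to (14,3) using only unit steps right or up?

Each path has 14 right steps and 3 up steps in some order (17 steps total).
Choose which 3 of the 17 steps are up: C(17,3).

Final answer: C(17,3) = 680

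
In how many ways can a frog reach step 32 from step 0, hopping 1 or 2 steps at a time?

Condition on the final move: it is a 1-step (f(n-1) ways to get there) or a 2-step (f(n-2) ways), so f(n) = f(n-1) + f(n-2), with f(1)=1, f(2)=2.
Computing successive values: f(1)=1, f(2)=2, f(3)=3, f(4)=5, f(5)=8, f(6)=13, f(7)=21, f(8)=34, f(9)=55, f(10)=89, f(11)=144, f(12)=233, f(13)=377, f(14)=610, f(15)=987, f(16)=1597, f(17)=2584, f(18)=4181, f(19)=6765, f(20)=10946, f(21)=17711, f(22)=28657, f(23)=46368, f(24)=75025, f(25)=121393, f(26)=196418, f(27)=317811, f(28)=514229, f(29)=832040, f(30)=1346269, f(31)=2178309, f(32)=3524578.

Final answer: 3524578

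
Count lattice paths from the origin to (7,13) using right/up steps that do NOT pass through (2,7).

Total paths to (7,13): C(20,13) = 77520.
Paths through (2,7): C(9,7) x C(11,6) = 16632.
Avoiding (2,7): 77520 - 16632.

Final answer: 60888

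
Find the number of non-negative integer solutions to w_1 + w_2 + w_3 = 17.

Stars and bars with 17 stars and 2 bars:
C(17+3-1, 3-1) = C(19,2).

Final answer: C(19,2) = 171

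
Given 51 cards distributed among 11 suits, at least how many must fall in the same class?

By pigeonhole with 51 objects and 11 categories: ceiling(51/11).

Final answer: 5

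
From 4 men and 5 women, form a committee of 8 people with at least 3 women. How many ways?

Sum over valid woman counts:
C(5,4)C(4,4) = 5
C(5,5)C(4,3) = 4
Total: 5 + 4.

Final answer: 9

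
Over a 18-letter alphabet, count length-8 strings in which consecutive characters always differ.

First character: 18 choices. Each subsequent: 17 choices (must differ from the previous one).
Total: 18 x 17^7.

Final answer: 18 x 17^{7} = 7386096114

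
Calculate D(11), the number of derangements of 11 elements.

D(n) = (n-1)(D(n-1) + D(n-2)), D(0)=1, D(1)=0.
Building up: D(2)=1, D(3)=2, D(4)=9, D(5)=44, D(6)=265, D(7)=1854, D(8)=14833, D(9)=133496, D(10)=1334961.
D(11) = 10 x (D(10) + D(9)) = 10 x (1334961 + 133496).

Final answer: D(11) = 14684570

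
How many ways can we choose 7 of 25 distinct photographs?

C(25,7) = 25!/(7! x (25-7)!).

Final answer: C(25,7) = 480700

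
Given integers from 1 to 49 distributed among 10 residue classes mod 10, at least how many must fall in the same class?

By pigeonhole with 49 objects and 10 categories: ceiling(49/10).

Final answer: 5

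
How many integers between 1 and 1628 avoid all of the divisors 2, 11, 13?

|div by 2|=814, |div by 11|=148, |div by 13|=125.
|div by 2&11|=74, |div by 2&13|=62, |div by 11&13|=11, |div by all|=5.
By inclusion-exclusion, divisible by at least one: 814+148+125-74-62-11+5 = 945.
Not divisible by any: 1628 - 945.

Final answer: 683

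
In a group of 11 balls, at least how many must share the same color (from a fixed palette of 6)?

There are 6 possible values for color (from a fixed palette of 6). With 11 balls and 6 categories, by pigeonhole: ceiling(11/6).

Final answer: 2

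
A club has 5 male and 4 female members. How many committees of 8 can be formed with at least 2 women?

Sum over valid woman counts:
C(4,3)C(5,5) = 4
C(4,4)C(5,4) = 5
Total: 4 + 5.

Final answer: 9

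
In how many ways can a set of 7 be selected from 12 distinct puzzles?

C(12,7) = 12!/(7! x (12-7)!).

Final answer: C(12,7) = 792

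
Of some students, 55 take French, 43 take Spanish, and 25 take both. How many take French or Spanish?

|A union B| = |A| + |B| - |A intersect B| = 55 + 43 - 25.

Final answer: 73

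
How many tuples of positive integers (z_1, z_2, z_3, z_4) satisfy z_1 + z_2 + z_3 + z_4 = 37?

Substitute z'_i = z_i - 1 (so z'_i >= 0). Then sum z'_i = 37 - 4 = 33.
Stars and bars: C(33+4-1, 4-1) = C(36,3).

Final answer: C(36,3) = 7140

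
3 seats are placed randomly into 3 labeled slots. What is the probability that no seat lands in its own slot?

D(n) = (n-1)(D(n-1) + D(n-2)), D(0)=1, D(1)=0.
Building up: D(2)=1, D(3)=2.
Total arrangements: 3! = 6.
Probability = D(3)/3! = 1/3.

Final answer: D(3)/3! = 2/6 = 0.333333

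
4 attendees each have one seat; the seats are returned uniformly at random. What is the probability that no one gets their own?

Use the recurrence D(n) = (n-1)(D(n-1) + D(n-2)) with D(0)=1, D(1)=0.
Building up: D(2)=1, D(3)=2, D(4)=9.
Total arrangements: 4! = 24.
Probability = D(4)/4! = 3/8.

Final answer: D(4)/4! = 9/24 = 0.375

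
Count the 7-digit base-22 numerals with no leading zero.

In base 22, the leading digit has 21 choices (1..21); each of the remaining 6 digits has 22 choices.
Total: 21 x 22^6.

Final answer: 2380977984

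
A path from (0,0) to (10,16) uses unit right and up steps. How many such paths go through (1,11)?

Paths (0,0)->(1,11): C(12,11) = 12.
Paths (1,11)->(10,16): C(14,5) = 2002.
By multiplication principle: 12 x 2002.

Final answer: 24024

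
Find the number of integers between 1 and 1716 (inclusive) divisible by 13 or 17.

Multiples of 13: 132. Multiples of 17: 100. Of both (lcm=221): 7.
By inclusion-exclusion: 132 + 100 - 7.

Final answer: 225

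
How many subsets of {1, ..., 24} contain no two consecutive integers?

Condition on whether n belongs to the subset: if not, any valid subset of {1, ..., n-1} works (a(n-1)); if so, n-1 is excluded and the rest is a valid subset of {1, ..., n-2} (a(n-2)). Hence a(n) = a(n-1) + a(n-2), a(1)=2, a(2)=3.
Computing successive values: a(1)=2, a(2)=3, a(3)=5, a(4)=8, a(5)=13, a(6)=21, a(7)=34, a(8)=55, a(9)=89, a(10)=144, a(11)=233, a(12)=377, a(13)=610, a(14)=987, a(15)=1597, a(16)=2584, a(17)=4181, a(18)=6765, a(19)=10946, a(20)=17711, a(21)=28657, a(22)=46368, a(23)=75025, a(24)=121393.

Final answer: 121393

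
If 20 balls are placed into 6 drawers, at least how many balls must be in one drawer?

By the pigeonhole principle: ceiling(20/6).

Final answer: 4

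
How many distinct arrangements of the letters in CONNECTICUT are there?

Letters (C:3, E:1, I:1, N:2, O:1, T:2, U:1). Total letters: 11.
Permutations = 11!/(3! x 2! x 2!).

Final answer: 1663200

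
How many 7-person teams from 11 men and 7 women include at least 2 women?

Sum over valid woman counts:
C(7,2)C(11,5) = 9702
C(7,3)C(11,4) = 11550
C(7,4)C(11,3) = 5775
C(7,5)C(11,2) = 1155
C(7,6)C(11,1) = 77
C(7,7)C(11,0) = 1
Total: 9702 + 11550 + 5775 + 1155 + 77 + 1.

Final answer: 28260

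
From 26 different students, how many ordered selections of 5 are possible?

P(26,5) = 26!/(26-5)! = 26!/21!.

Final answer: P(26,5) = 7893600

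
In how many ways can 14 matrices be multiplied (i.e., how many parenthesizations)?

The structures are counted by the Catalan number C_n. Here n = 14 - 1 = 13.
C_n = C(2n,n)/(n+1), so C_{13} = C(26,13)/14 = 10400600/14.

Final answer: C_{13} = 742900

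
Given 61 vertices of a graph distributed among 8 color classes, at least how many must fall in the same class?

By pigeonhole with 61 objects and 8 categories: ceiling(61/8).

Final answer: 8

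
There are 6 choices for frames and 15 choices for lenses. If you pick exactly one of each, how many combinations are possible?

By the multiplication principle: 6 x 15.

Final answer: 90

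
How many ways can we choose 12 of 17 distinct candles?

C(17,12) = 17!/(12! x 5!).

Final answer: \binom{17}{12} = 6188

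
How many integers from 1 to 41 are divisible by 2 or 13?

Multiples of 2: 20. Multiples of 13: 3. Of both (lcm=26): 1.
By inclusion-exclusion: 20 + 3 - 1.

Final answer: 22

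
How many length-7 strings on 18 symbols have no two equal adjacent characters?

First character: 18 choices. Each subsequent: 17 choices (must differ from the previous one).
Total: 18 x 17^6.

Final answer: 18 x 17^{6} = 434476242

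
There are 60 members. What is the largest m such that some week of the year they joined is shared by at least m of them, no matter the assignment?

There are 52 possible values for week of the year they joined. With 60 members and 52 categories, by pigeonhole: ceiling(60/52).

Final answer: 2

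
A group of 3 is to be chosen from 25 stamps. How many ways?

C(25,3) = 25!/(3! x (25-3)!).

Final answer: C(25,3) = 2300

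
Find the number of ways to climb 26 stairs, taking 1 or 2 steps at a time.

Condition on the final move: it is a 1-step (f(n-1) ways to get there) or a 2-step (f(n-2) ways), so f(n) = f(n-1) + f(n-2), with f(1)=1, f(2)=2.
Iterating the recurrence: f(1)=1, f(2)=2, f(3)=3, f(4)=5, f(5)=8, f(6)=13, f(7)=21, f(8)=34, f(9)=55, f(10)=89, f(11)=144, f(12)=233, f(13)=377, f(14)=610, f(15)=987, f(16)=1597, f(17)=2584, f(18)=4181, f(19)=6765, f(20)=10946, f(21)=17711, f(22)=28657, f(23)=46368, f(24)=75025, f(25)=121393, f(26)=196418.

Final answer: 196418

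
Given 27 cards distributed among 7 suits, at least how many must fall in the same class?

By pigeonhole with 27 objects and 7 categories: ceiling(27/7).

Final answer: 4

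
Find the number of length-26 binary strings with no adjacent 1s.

Let a(n) count valid strings. If the last bit is 0 the prefix is any valid string of length n-1; if it is 1 the string must end in 01 with a valid prefix of length n-2. So a(n) = a(n-1) + a(n-2), a(1)=2, a(2)=3.
Iterating the recurrence: a(1)=2, a(2)=3, a(3)=5, a(4)=8, a(5)=13, a(6)=21, a(7)=34, a(8)=55, a(9)=89, a(10)=144, a(11)=233, a(12)=377, a(13)=610, a(14)=987, a(15)=1597, a(16)=2584, a(17)=4181, a(18)=6765, a(19)=10946, a(20)=17711, a(21)=28657, a(22)=46368, a(23)=75025, a(24)=121393, a(25)=196418, a(26)=317811.

Final answer: 317811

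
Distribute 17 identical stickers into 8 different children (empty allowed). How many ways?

Stars and bars: C(n+k-1, k-1) = C(24,7).

Final answer: C(24,7) = 346104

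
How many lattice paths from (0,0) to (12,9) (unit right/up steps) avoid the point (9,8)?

Total paths to (12,9): C(21,9) = 293930.
Paths through (9,8): C(17,8) x C(4,1) = 97240.
Avoiding (9,8): 293930 - 97240.

Final answer: 196690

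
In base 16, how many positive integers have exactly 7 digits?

Leading digit: 15 options (nonzero). Other 6 digit(s): 16 options each.
Total: 15 x 16^6.

Final answer: 251658240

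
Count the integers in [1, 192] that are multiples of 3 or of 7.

Multiples of 3: 64. Multiples of 7: 27. Of both (lcm=21): 9.
By inclusion-exclusion: 64 + 27 - 9.

Final answer: 82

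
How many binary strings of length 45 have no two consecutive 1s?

A valid string ends in 0 (append to any length-(n-1) valid string) or in 01 (append to any length-(n-2) valid string), so a(n) = a(n-1) + a(n-2) with a(1)=2, a(2)=3.
Computing successive values: a(1)=2, a(2)=3, a(3)=5, a(4)=8, a(5)=13, a(6)=21, a(7)=34, a(8)=55, a(9)=89, a(10)=144, a(11)=233, a(12)=377, a(13)=610, a(14)=987, a(15)=1597, a(16)=2584, a(17)=4181, a(18)=6765, a(19)=10946, a(20)=17711, a(21)=28657, a(22)=46368, a(23)=75025, a(24)=121393, a(25)=196418, a(26)=317811, a(27)=514229, a(28)=832040, a(29)=1346269, a(30)=2178309, a(31)=3524578, a(32)=5702887, a(33)=9227465, a(34)=14930352, a(35)=24157817, a(36)=39088169, a(37)=63245986, a(38)=102334155, a(39)=165580141, a(40)=267914296, a(41)=433494437, a(42)=701408733, a(43)=1134903170, a(44)=1836311903, a(45)=2971215073.

Final answer: 2971215073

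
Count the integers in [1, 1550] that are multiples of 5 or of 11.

Multiples of 5: 310. Multiples of 11: 140. Of both (lcm=55): 28.
By inclusion-exclusion: 310 + 140 - 28.

Final answer: 422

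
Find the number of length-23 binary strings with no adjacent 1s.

Let a(n) count valid strings. If the last bit is 0 the prefix is any valid string of length n-1; if it is 1 the string must end in 01 with a valid prefix of length n-2. So a(n) = a(n-1) + a(n-2), a(1)=2, a(2)=3.
Computing successive values: a(1)=2, a(2)=3, a(3)=5, a(4)=8, a(5)=13, a(6)=21, a(7)=34, a(8)=55, a(9)=89, a(10)=144, a(11)=233, a(12)=377, a(13)=610, a(14)=987, a(15)=1597, a(16)=2584, a(17)=4181, a(18)=6765, a(19)=10946, a(20)=17711, a(21)=28657, a(22)=46368, a(23)=75025.

Final answer: 75025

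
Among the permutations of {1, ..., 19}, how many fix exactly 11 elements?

Choose which 11 elements are fixed: C(19,11) = 75582.
Derange the remaining 8 using D(j) = (j-1)(D(j-1) + D(j-2)), D(0)=1, D(1)=0: D(2)=1, D(3)=2, D(4)=9, D(5)=44, D(6)=265, D(7)=1854, D(8)=14833.
Total: 75582 x 14833.

Final answer: C(19,11) D(8) = 1121107806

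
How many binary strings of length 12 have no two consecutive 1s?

Let a(n) count valid strings. If the last bit is 0 the prefix is any valid string of length n-1; if it is 1 the string must end in 01 with a valid prefix of length n-2. So a(n) = a(n-1) + a(n-2), a(1)=2, a(2)=3.
Computing successive values: a(1)=2, a(2)=3, a(3)=5, a(4)=8, a(5)=13, a(6)=21, a(7)=34, a(8)=55, a(9)=89, a(10)=144, a(11)=233, a(12)=377.

Final answer: 377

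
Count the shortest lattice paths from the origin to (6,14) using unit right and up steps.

Each path has 6 right steps and 14 up steps in some order (20 steps total).
Choose which 14 of the 20 steps are up: C(20,14).

Final answer: C(20,14) = 38760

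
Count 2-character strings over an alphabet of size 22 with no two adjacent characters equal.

Let g(n) count such strings. g(1) = 22, and each valid string of length n-1 extends in 21 ways (any symbol but the last), so g(n) = 21 g(n-1).
Total: g(2) = 22 x 21^1.

Final answer: 22 x 21^{1} = 462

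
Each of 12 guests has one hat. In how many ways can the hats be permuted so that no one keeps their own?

Use the recurrence D(n) = (n-1)(D(n-1) + D(n-2)) with D(0)=1, D(1)=0.
D(2) = 1 x (0 + 1) = 1
D(3) = 2 x (1 + 0) = 2
D(4) = 3 x (2 + 1) = 9
D(5) = 4 x (9 + 2) = 44
D(6) = 5 x (44 + 9) = 265
D(7) = 6 x (265 + 44) = 1854
D(8) = 7 x (1854 + 265) = 14833
D(9) = 8 x (14833 + 1854) = 133496
D(10) = 9 x (133496 + 14833) = 1334961
D(11) = 10 x (1334961 + 133496) = 14684570
D(12) = 11 x (D(11) + D(10)) = 11 x (14684570 + 1334961)

Final answer: D(12) = 176214841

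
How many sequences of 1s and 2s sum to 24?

Let f(n) count the ways. The last step is size 1 or 2, so f(n) = f(n-1) + f(n-2) with f(1)=1, f(2)=2.
Computing successive values: f(1)=1, f(2)=2, f(3)=3, f(4)=5, f(5)=8, f(6)=13, f(7)=21, f(8)=34, f(9)=55, f(10)=89, f(11)=144, f(12)=233, f(13)=377, f(14)=610, f(15)=987, f(16)=1597, f(17)=2584, f(18)=4181, f(19)=6765, f(20)=10946, f(21)=17711, f(22)=28657, f(23)=46368, f(24)=75025.

Final answer: 75025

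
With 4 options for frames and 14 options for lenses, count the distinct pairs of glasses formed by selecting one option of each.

By the multiplication principle: 4 x 14.

Final answer: 56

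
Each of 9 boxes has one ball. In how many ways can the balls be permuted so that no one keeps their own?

Derangements satisfy D(n) = (n-1)(D(n-1) + D(n-2)), starting from D(0)=1, D(1)=0.
D(2) = 1 x (0 + 1) = 1
D(3) = 2 x (1 + 0) = 2
D(4) = 3 x (2 + 1) = 9
D(5) = 4 x (9 + 2) = 44
D(6) = 5 x (44 + 9) = 265
D(7) = 6 x (265 + 44) = 1854
D(8) = 7 x (1854 + 265) = 14833
D(9) = 8 x (D(8) + D(7)) = 8 x (14833 + 1854)

Final answer: D(9) = 133496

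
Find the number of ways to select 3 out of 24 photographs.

C(24,3) = 24!/(3! x (24-3)!).

Final answer: C(24,3) = 2024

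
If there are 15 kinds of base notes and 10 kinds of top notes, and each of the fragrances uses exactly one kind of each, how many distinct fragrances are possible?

By the multiplication principle: 15 x 10.

Final answer: 150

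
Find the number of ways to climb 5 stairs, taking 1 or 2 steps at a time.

Let f(n) be the number of climbs. Removing the last move (1 or 2 steps) gives f(n) = f(n-1) + f(n-2); base cases f(1)=1, f(2)=2.
Computing successive values: f(1)=1, f(2)=2, f(3)=3, f(4)=5, f(5)=8.

Final answer: 8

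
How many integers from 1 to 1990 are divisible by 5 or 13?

Multiples of 5: 398. Multiples of 13: 153. Of both (lcm=65): 30.
By inclusion-exclusion: 398 + 153 - 30.

Final answer: 521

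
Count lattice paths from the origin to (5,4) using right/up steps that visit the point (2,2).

Paths (0,0)->(2,2): C(4,2) = 6.
Paths (2,2)->(5,4): C(5,2) = 10.
By multiplication principle: 6 x 10.

Final answer: 60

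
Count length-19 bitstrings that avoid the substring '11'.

Let a(n) count valid strings. If the last bit is 0 the prefix is any valid string of length n-1; if it is 1 the string must end in 01 with a valid prefix of length n-2. So a(n) = a(n-1) + a(n-2), a(1)=2, a(2)=3.
Computing successive values: a(1)=2, a(2)=3, a(3)=5, a(4)=8, a(5)=13, a(6)=21, a(7)=34, a(8)=55, a(9)=89, a(10)=144, a(11)=233, a(12)=377, a(13)=610, a(14)=987, a(15)=1597, a(16)=2584, a(17)=4181, a(18)=6765, a(19)=10946.

Final answer: 10946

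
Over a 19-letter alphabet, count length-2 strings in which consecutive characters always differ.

First character: 19 choices. Each subsequent: 18 choices (must differ from the previous one).
Total: 19 x 18^1.

Final answer: 19 x 18^{1} = 342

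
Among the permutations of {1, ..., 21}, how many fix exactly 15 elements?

Choose which 15 elements are fixed: C(21,15) = 54264.
Derange the remaining 6 using D(j) = (j-1)(D(j-1) + D(j-2)), D(0)=1, D(1)=0: D(2)=1, D(3)=2, D(4)=9, D(5)=44, D(6)=265.
Total: 54264 x 265.

Final answer: C(21,15) D(6) = 14379960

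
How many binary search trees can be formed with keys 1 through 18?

The structures are counted by the Catalan number C_n. Here n = 18.
Using C_0 = 1 and C_(k+1) = C_k x 2(2k+1)/(k+2), build up term by term: C_1=1, C_2=2, C_3=5, C_4=14, C_5=42, C_6=132, C_7=429, C_8=1430, C_9=4862, C_10=16796, C_11=58786, C_12=208012, C_13=742900, C_14=2674440, C_15=9694845, C_16=35357670, C_17=129644790, C_18=477638700.

Final answer: C_{18} = 477638700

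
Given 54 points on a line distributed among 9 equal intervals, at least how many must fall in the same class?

By pigeonhole with 54 objects and 9 categories: ceiling(54/9).

Final answer: 6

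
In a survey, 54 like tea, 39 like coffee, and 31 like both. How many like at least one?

|A union B| = |A| + |B| - |A intersect B| = 54 + 39 - 31.

Final answer: 62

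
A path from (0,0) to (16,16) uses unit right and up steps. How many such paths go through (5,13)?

Paths (0,0)->(5,13): C(18,13) = 8568.
Paths (5,13)->(16,16): C(14,3) = 364.
By multiplication principle: 8568 x 364.

Final answer: 3118752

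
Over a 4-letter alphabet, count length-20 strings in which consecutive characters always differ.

Let g(n) count such strings. g(1) = 4, and each valid string of length n-1 extends in 3 ways (any symbol but the last), so g(n) = 3 g(n-1).
Total: g(20) = 4 x 3^19.

Final answer: 4 x 3^{19} = 4649045868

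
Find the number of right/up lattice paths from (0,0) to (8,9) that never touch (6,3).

Total paths to (8,9): C(17,9) = 24310.
Paths through (6,3): C(9,3) x C(8,6) = 2352.
Avoiding (6,3): 24310 - 2352.

Final answer: 21958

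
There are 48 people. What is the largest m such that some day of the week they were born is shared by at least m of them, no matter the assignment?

There are 7 possible values for day of the week they were born. With 48 people and 7 categories, by pigeonhole: ceiling(48/7).

Final answer: 7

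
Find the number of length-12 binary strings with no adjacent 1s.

Let a(n) count valid strings. If the last bit is 0 the prefix is any valid string of length n-1; if it is 1 the string must end in 01 with a valid prefix of length n-2. So a(n) = a(n-1) + a(n-2), a(1)=2, a(2)=3.
Iterating the recurrence: a(1)=2, a(2)=3, a(3)=5, a(4)=8, a(5)=13, a(6)=21, a(7)=34, a(8)=55, a(9)=89, a(10)=144, a(11)=233, a(12)=377.

Final answer: 377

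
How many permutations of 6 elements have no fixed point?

Derangements satisfy D(n) = (n-1)(D(n-1) + D(n-2)), starting from D(0)=1, D(1)=0.
D(2) = 1 x (0 + 1) = 1
D(3) = 2 x (1 + 0) = 2
D(4) = 3 x (2 + 1) = 9
D(5) = 4 x (9 + 2) = 44
D(6) = 5 x (D(5) + D(4)) = 5 x (44 + 9)

Final answer: D(6) = 265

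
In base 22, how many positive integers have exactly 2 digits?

These are the integers in [22^1, 22^2), so the count is 22^2 - 22^1 = 21 x 22^1.

Final answer: 462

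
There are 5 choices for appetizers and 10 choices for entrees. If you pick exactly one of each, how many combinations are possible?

By the multiplication principle: 5 x 10.

Final answer: 50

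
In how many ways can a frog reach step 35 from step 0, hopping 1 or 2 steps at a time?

Let f(n) be the number of climbs. Removing the last move (1 or 2 steps) gives f(n) = f(n-1) + f(n-2); base cases f(1)=1, f(2)=2.
Computing successive values: f(1)=1, f(2)=2, f(3)=3, f(4)=5, f(5)=8, f(6)=13, f(7)=21, f(8)=34, f(9)=55, f(10)=89, f(11)=144, f(12)=233, f(13)=377, f(14)=610, f(15)=987, f(16)=1597, f(17)=2584, f(18)=4181, f(19)=6765, f(20)=10946, f(21)=17711, f(22)=28657, f(23)=46368, f(24)=75025, f(25)=121393, f(26)=196418, f(27)=317811, f(28)=514229, f(29)=832040, f(30)=1346269, f(31)=2178309, f(32)=3524578, f(33)=5702887, f(34)=9227465, f(35)=14930352.

Final answer: 14930352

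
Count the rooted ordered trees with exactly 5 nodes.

This is counted by the nth Catalan number C_n. Here n = 5 - 1 = 4.
Using C_0 = 1 and C_(k+1) = C_k x 2(2k+1)/(k+2), build up term by term: C_1=1, C_2=2, C_3=5, C_4=14.

Final answer: C_{4} = 14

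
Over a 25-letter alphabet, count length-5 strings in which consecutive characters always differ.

Let g(n) count such strings. g(1) = 25, and each valid string of length n-1 extends in 24 ways (any symbol but the last), so g(n) = 24 g(n-1).
Total: g(5) = 25 x 24^4.

Final answer: 25 x 24^{4} = 8294400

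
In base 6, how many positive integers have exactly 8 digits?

Leading digit: 5 options (nonzero). Other 7 digit(s): 6 options each.
Total: 5 x 6^7.

Final answer: 1399680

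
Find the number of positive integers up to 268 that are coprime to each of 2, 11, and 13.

|div by 2|=134, |div by 11|=24, |div by 13|=20.
|div by 2&11|=12, |div by 2&13|=10, |div by 11&13|=1, |div by all|=0.
By inclusion-exclusion, divisible by at least one: 134+24+20-12-10-1+0 = 155.
Not divisible by any: 268 - 155.

Final answer: 113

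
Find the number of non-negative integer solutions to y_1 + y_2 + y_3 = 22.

Stars and bars with 22 stars and 2 bars:
C(22+3-1, 3-1) = C(24,2).

Final answer: C(24,2) = 276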